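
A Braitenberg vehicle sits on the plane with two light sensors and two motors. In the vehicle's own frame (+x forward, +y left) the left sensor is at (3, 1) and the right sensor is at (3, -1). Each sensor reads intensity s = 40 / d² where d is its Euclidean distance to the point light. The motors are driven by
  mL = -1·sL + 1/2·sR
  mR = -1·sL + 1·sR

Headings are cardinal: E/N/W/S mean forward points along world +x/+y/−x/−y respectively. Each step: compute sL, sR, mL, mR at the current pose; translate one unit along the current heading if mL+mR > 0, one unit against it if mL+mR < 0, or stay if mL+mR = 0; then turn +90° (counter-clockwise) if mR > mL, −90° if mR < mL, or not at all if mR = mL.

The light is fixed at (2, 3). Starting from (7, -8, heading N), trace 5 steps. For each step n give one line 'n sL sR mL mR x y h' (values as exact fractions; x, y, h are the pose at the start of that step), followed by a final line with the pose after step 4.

0 1/2 2/5 -3/10 -1/10 7 -8 N
1 40/173 8/25 -308/4325 384/4325 7 -9 W
2 4/25 20/117 -218/2925 32/2925 6 -9 S
3 40/149 40/193 -4740/28757 -1760/28757 6 -8 E
4 10/17 1/2 -23/68 -3/34 5 -8 N
final 5 -9 W

n=0: pose=(7,-8,N); sL=1/2, sR=2/5; mL=-3/10, mR=-1/10; mL+mR=-2/5 → advance -1; mR−mL=1/5 → turn +1·90°
n=1: pose=(7,-9,W); sL=40/173, sR=8/25; mL=-308/4325, mR=384/4325; mL+mR=76/4325 → advance +1; mR−mL=4/25 → turn +1·90°
n=2: pose=(6,-9,S); sL=4/25, sR=20/117; mL=-218/2925, mR=32/2925; mL+mR=-62/975 → advance -1; mR−mL=10/117 → turn +1·90°
n=3: pose=(6,-8,E); sL=40/149, sR=40/193; mL=-4740/28757, mR=-1760/28757; mL+mR=-6500/28757 → advance -1; mR−mL=20/193 → turn +1·90°
n=4: pose=(5,-8,N); sL=10/17, sR=1/2; mL=-23/68, mR=-3/34; mL+mR=-29/68 → advance -1; mR−mL=1/4 → turn +1·90°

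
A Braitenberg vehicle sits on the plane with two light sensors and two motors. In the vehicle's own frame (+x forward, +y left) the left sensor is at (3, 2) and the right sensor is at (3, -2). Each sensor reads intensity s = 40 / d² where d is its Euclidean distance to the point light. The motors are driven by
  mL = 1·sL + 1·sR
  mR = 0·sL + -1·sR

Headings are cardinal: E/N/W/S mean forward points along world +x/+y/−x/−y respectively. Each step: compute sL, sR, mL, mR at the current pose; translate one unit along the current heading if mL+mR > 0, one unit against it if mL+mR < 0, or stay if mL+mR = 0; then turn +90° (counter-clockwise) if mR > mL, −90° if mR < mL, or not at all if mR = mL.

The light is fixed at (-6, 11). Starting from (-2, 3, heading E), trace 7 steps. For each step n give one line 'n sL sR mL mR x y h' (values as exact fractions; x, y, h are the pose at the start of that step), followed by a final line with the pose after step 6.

n=0: pose=(-2,3,E); sL=8/17, sR=40/149; mL=1872/2533, mR=-40/149; mL+mR=8/17 → advance +1; mR−mL=-2552/2533 → turn -1·90°
n=1: pose=(-1,3,S); sL=4/17, sR=4/13; mL=120/221, mR=-4/13; mL+mR=4/17 → advance +1; mR−mL=-188/221 → turn -1·90°
n=2: pose=(-1,2,W); sL=8/25, sR=40/53; mL=1424/1325, mR=-40/53; mL+mR=8/25 → advance +1; mR−mL=-2424/1325 → turn -1·90°
n=3: pose=(-2,2,N); sL=1, sR=5/9; mL=14/9, mR=-5/9; mL+mR=1 → advance +1; mR−mL=-19/9 → turn -1·90°
n=4: pose=(-2,3,E); sL=8/17, sR=40/149; mL=1872/2533, mR=-40/149; mL+mR=8/17 → advance +1; mR−mL=-2552/2533 → turn -1·90°
n=5: pose=(-1,3,S); sL=4/17, sR=4/13; mL=120/221, mR=-4/13; mL+mR=4/17 → advance +1; mR−mL=-188/221 → turn -1·90°
n=6: pose=(-1,2,W); sL=8/25, sR=40/53; mL=1424/1325, mR=-40/53; mL+mR=8/25 → advance +1; mR−mL=-2424/1325 → turn -1·90°

0 8/17 40/149 1872/2533 -40/149 -2 3 E
1 4/17 4/13 120/221 -4/13 -1 3 S
2 8/25 40/53 1424/1325 -40/53 -1 2 W
3 1 5/9 14/9 -5/9 -2 2 N
4 8/17 40/149 1872/2533 -40/149 -2 3 E
5 4/17 4/13 120/221 -4/13 -1 3 S
6 8/25 40/53 1424/1325 -40/53 -1 2 W
final -2 2 N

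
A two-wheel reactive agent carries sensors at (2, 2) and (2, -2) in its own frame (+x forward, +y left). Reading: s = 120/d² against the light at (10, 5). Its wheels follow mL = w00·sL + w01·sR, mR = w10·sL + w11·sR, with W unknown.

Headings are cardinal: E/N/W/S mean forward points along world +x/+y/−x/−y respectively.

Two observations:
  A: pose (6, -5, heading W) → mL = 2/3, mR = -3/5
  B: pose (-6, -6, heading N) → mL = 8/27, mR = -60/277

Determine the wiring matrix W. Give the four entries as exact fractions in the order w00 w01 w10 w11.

obs A: pose=(6,-5,W) → sL=2/3, sR=6/5, mL=2/3, mR=-3/5
obs B: pose=(-6,-6,N) → sL=8/27, sR=120/277, mL=8/27, mR=-60/277
sensor matrix S = [[2/3, 6/5], [8/27, 120/277]]; det S = -832/12465
solve [mL_A; mL_B] = S·[w00; w01] and [mR_A; mR_B] = S·[w10; w11]:
  w00 = 1, w01 = 0, w10 = 0, w11 = -1/2

1 0 0 -1/2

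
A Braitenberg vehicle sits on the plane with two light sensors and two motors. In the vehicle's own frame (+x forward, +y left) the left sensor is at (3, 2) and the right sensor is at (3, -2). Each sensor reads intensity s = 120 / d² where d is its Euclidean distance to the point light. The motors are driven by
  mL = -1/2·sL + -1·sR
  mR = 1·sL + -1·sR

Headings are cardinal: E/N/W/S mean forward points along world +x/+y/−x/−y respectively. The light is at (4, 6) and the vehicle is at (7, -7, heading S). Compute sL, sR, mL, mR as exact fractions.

left sensor world pos  = (9, -10); dL² = 281
right sensor world pos = (5, -10); dR² = 257
sL = 120/281 = 120/281
sR = 120/257 = 120/257
mL = -1/2·sL + -1·sR = -49140/72217
mR = 1·sL + -1·sR = -2880/72217

120/281 120/257 -49140/72217 -2880/72217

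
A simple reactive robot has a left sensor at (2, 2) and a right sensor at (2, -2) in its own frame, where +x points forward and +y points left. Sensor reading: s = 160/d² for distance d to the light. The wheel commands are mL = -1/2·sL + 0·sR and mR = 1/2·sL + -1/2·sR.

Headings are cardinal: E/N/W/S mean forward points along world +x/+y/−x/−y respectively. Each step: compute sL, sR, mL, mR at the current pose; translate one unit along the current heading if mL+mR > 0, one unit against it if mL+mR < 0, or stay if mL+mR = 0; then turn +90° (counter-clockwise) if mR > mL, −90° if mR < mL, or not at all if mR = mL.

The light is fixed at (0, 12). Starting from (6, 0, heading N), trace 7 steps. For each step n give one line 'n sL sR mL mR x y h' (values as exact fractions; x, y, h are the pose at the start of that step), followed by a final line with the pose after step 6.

n=0: pose=(6,0,N); sL=40/29, sR=40/41; mL=-20/29, mR=240/1189; mL+mR=-20/41 → advance -1; mR−mL=1060/1189 → turn +1·90°
n=1: pose=(6,-1,W); sL=160/241, sR=160/137; mL=-80/241, mR=-8320/33017; mL+mR=-80/137 → advance -1; mR−mL=2640/33017 → turn +1·90°
n=2: pose=(7,-1,S); sL=80/153, sR=16/25; mL=-40/153, mR=-224/3825; mL+mR=-8/25 → advance -1; mR−mL=776/3825 → turn +1·90°
n=3: pose=(7,0,E); sL=160/181, sR=160/277; mL=-80/181, mR=7680/50137; mL+mR=-80/277 → advance -1; mR−mL=29840/50137 → turn +1·90°
n=4: pose=(6,0,N); sL=40/29, sR=40/41; mL=-20/29, mR=240/1189; mL+mR=-20/41 → advance -1; mR−mL=1060/1189 → turn +1·90°
n=5: pose=(6,-1,W); sL=160/241, sR=160/137; mL=-80/241, mR=-8320/33017; mL+mR=-80/137 → advance -1; mR−mL=2640/33017 → turn +1·90°
n=6: pose=(7,-1,S); sL=80/153, sR=16/25; mL=-40/153, mR=-224/3825; mL+mR=-8/25 → advance -1; mR−mL=776/3825 → turn +1·90°

0 40/29 40/41 -20/29 240/1189 6 0 N
1 160/241 160/137 -80/241 -8320/33017 6 -1 W
2 80/153 16/25 -40/153 -224/3825 7 -1 S
3 160/181 160/277 -80/181 7680/50137 7 0 E
4 40/29 40/41 -20/29 240/1189 6 0 N
5 160/241 160/137 -80/241 -8320/33017 6 -1 W
6 80/153 16/25 -40/153 -224/3825 7 -1 S
final 7 0 E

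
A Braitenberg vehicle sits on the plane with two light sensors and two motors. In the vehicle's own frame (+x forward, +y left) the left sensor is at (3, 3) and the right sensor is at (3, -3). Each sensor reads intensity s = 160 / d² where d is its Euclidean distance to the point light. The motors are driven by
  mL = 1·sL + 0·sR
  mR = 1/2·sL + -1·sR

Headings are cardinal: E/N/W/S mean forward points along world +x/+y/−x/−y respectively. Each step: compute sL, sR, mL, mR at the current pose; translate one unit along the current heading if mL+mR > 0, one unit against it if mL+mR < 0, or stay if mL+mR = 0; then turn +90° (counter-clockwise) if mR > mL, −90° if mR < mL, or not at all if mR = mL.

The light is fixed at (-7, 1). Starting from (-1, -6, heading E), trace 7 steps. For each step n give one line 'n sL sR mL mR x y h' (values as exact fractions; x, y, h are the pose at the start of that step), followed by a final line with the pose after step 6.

0 160/97 160/181 160/97 -1040/17557 -1 -6 E
1 4/5 40/29 4/5 -142/145 0 -6 S
2 160/97 32/5 160/97 -2704/485 0 -5 W
3 80/17 16/13 80/17 248/221 1 -5 N
4 32/25 32/37 32/25 -208/925 1 -4 E
5 10/13 8/5 10/13 -79/65 2 -4 S
6 32/17 160/37 32/17 -2128/629 2 -3 W
final 3 -3 N

n=0: pose=(-1,-6,E); sL=160/97, sR=160/181; mL=160/97, mR=-1040/17557; mL+mR=27920/17557 → advance +1; mR−mL=-30000/17557 → turn -1·90°
n=1: pose=(0,-6,S); sL=4/5, sR=40/29; mL=4/5, mR=-142/145; mL+mR=-26/145 → advance -1; mR−mL=-258/145 → turn -1·90°
n=2: pose=(0,-5,W); sL=160/97, sR=32/5; mL=160/97, mR=-2704/485; mL+mR=-1904/485 → advance -1; mR−mL=-3504/485 → turn -1·90°
n=3: pose=(1,-5,N); sL=80/17, sR=16/13; mL=80/17, mR=248/221; mL+mR=1288/221 → advance +1; mR−mL=-792/221 → turn -1·90°
n=4: pose=(1,-4,E); sL=32/25, sR=32/37; mL=32/25, mR=-208/925; mL+mR=976/925 → advance +1; mR−mL=-1392/925 → turn -1·90°
n=5: pose=(2,-4,S); sL=10/13, sR=8/5; mL=10/13, mR=-79/65; mL+mR=-29/65 → advance -1; mR−mL=-129/65 → turn -1·90°
n=6: pose=(2,-3,W); sL=32/17, sR=160/37; mL=32/17, mR=-2128/629; mL+mR=-944/629 → advance -1; mR−mL=-3312/629 → turn -1·90°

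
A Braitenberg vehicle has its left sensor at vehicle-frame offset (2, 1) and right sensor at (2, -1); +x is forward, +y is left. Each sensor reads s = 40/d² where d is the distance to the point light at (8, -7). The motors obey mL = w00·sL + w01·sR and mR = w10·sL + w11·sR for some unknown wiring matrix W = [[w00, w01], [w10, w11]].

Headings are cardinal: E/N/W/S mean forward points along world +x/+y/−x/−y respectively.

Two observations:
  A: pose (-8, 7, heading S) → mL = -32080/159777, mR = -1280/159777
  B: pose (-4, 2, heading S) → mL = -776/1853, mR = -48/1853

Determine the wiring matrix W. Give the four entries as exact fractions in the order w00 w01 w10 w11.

obs A: pose=(-8,7,S) → sL=40/369, sR=40/433, mL=-32080/159777, mR=-1280/159777
obs B: pose=(-4,2,S) → sL=4/17, sR=20/109, mL=-776/1853, mR=-48/1853
sensor matrix S = [[40/369, 40/433], [4/17, 20/109]]; det S = -546560/296066781
solve [mL_A; mL_B] = S·[w00; w01] and [mR_A; mR_B] = S·[w10; w11]:
  w00 = -1, w01 = -1, w10 = -1/2, w11 = 1/2

-1 -1 -1/2 1/2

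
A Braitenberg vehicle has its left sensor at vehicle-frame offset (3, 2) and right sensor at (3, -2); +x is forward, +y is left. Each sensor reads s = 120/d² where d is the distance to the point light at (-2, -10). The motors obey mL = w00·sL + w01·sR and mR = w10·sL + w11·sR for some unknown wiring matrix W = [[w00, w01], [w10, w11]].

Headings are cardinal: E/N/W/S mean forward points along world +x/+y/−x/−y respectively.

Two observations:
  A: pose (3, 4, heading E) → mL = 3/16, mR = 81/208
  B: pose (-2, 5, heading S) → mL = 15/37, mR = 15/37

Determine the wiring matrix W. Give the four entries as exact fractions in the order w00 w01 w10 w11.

obs A: pose=(3,4,E) → sL=3/8, sR=15/26, mL=3/16, mR=81/208
obs B: pose=(-2,5,S) → sL=30/37, sR=30/37, mL=15/37, mR=15/37
sensor matrix S = [[3/8, 15/26], [30/37, 30/37]]; det S = -315/1924
solve [mL_A; mL_B] = S·[w00; w01] and [mR_A; mR_B] = S·[w10; w11]:
  w00 = 1/2, w01 = 0, w10 = -1/2, w11 = 1

1/2 0 -1/2 1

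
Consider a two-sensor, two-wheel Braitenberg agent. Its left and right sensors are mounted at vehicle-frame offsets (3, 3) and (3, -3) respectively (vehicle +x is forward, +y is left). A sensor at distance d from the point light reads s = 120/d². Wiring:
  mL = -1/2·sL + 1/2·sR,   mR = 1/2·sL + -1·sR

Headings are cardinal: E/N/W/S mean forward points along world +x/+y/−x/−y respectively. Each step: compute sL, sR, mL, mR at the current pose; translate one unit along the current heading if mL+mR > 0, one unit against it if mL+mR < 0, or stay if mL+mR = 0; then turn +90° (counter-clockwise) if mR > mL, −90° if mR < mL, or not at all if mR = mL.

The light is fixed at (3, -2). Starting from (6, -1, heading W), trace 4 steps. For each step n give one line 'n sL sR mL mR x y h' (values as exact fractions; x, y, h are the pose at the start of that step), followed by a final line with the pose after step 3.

n=0: pose=(6,-1,W); sL=30, sR=15/2; mL=-45/4, mR=15/2; mL+mR=-15/4 → advance -1; mR−mL=75/4 → turn +1·90°
n=1: pose=(7,-1,S); sL=120/53, sR=24; mL=576/53, mR=-1212/53; mL+mR=-12 → advance -1; mR−mL=-1788/53 → turn -1·90°
n=2: pose=(7,0,W); sL=60, sR=60/13; mL=-360/13, mR=330/13; mL+mR=-30/13 → advance -1; mR−mL=690/13 → turn +1·90°
n=3: pose=(8,0,S); sL=24/13, sR=24; mL=144/13, mR=-300/13; mL+mR=-12 → advance -1; mR−mL=-444/13 → turn -1·90°

0 30 15/2 -45/4 15/2 6 -1 W
1 120/53 24 576/53 -1212/53 7 -1 S
2 60 60/13 -360/13 330/13 7 0 W
3 24/13 24 144/13 -300/13 8 0 S
final 8 1 W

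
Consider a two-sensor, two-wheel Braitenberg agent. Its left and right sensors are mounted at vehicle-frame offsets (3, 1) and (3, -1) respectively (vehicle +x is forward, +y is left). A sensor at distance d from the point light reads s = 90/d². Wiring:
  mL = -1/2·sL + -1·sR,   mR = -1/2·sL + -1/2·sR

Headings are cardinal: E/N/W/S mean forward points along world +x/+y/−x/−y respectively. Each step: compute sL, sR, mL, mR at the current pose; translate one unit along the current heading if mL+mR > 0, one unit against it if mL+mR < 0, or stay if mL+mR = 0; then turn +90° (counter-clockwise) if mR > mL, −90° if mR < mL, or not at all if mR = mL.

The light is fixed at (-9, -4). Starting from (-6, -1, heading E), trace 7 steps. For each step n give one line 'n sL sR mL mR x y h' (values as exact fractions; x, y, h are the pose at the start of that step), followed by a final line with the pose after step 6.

n=0: pose=(-6,-1,E); sL=45/26, sR=9/4; mL=-81/26, mR=-207/104; mL+mR=-531/104 → advance -1; mR−mL=9/8 → turn +1·90°
n=1: pose=(-7,-1,N); sL=90/37, sR=2; mL=-119/37, mR=-82/37; mL+mR=-201/37 → advance -1; mR−mL=1 → turn +1·90°
n=2: pose=(-7,-2,W); sL=45, sR=9; mL=-63/2, mR=-27; mL+mR=-117/2 → advance -1; mR−mL=9/2 → turn +1·90°
n=3: pose=(-6,-2,S); sL=90/17, sR=18; mL=-351/17, mR=-198/17; mL+mR=-549/17 → advance -1; mR−mL=9 → turn +1·90°
n=4: pose=(-6,-1,E); sL=45/26, sR=9/4; mL=-81/26, mR=-207/104; mL+mR=-531/104 → advance -1; mR−mL=9/8 → turn +1·90°
n=5: pose=(-7,-1,N); sL=90/37, sR=2; mL=-119/37, mR=-82/37; mL+mR=-201/37 → advance -1; mR−mL=1 → turn +1·90°
n=6: pose=(-7,-2,W); sL=45, sR=9; mL=-63/2, mR=-27; mL+mR=-117/2 → advance -1; mR−mL=9/2 → turn +1·90°

0 45/26 9/4 -81/26 -207/104 -6 -1 E
1 90/37 2 -119/37 -82/37 -7 -1 N
2 45 9 -63/2 -27 -7 -2 W
3 90/17 18 -351/17 -198/17 -6 -2 S
4 45/26 9/4 -81/26 -207/104 -6 -1 E
5 90/37 2 -119/37 -82/37 -7 -1 N
6 45 9 -63/2 -27 -7 -2 W
final -6 -2 S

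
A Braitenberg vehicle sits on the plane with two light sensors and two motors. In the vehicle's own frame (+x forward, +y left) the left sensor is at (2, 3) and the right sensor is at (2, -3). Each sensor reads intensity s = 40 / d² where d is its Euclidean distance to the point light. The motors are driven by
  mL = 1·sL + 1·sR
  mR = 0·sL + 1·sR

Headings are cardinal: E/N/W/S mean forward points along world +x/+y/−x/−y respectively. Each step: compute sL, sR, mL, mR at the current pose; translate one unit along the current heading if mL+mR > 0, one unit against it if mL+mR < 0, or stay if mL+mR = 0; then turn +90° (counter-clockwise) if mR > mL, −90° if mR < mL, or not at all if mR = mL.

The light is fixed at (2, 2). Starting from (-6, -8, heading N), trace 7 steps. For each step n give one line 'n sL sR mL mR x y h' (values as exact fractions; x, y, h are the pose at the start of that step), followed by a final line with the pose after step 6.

0 8/37 40/89 2192/3293 40/89 -6 -8 N
1 5/9 2/9 7/9 2/9 -6 -7 E
2 40/137 40/221 14320/30277 40/221 -5 -7 S
3 4/25 4/13 152/325 4/13 -5 -8 W
4 8/37 40/89 2192/3293 40/89 -6 -8 N
5 5/9 2/9 7/9 2/9 -6 -7 E
6 40/137 40/221 14320/30277 40/221 -5 -7 S
final -5 -8 W

n=0: pose=(-6,-8,N); sL=8/37, sR=40/89; mL=2192/3293, mR=40/89; mL+mR=3672/3293 → advance +1; mR−mL=-8/37 → turn -1·90°
n=1: pose=(-6,-7,E); sL=5/9, sR=2/9; mL=7/9, mR=2/9; mL+mR=1 → advance +1; mR−mL=-5/9 → turn -1·90°
n=2: pose=(-5,-7,S); sL=40/137, sR=40/221; mL=14320/30277, mR=40/221; mL+mR=19800/30277 → advance +1; mR−mL=-40/137 → turn -1·90°
n=3: pose=(-5,-8,W); sL=4/25, sR=4/13; mL=152/325, mR=4/13; mL+mR=252/325 → advance +1; mR−mL=-4/25 → turn -1·90°
n=4: pose=(-6,-8,N); sL=8/37, sR=40/89; mL=2192/3293, mR=40/89; mL+mR=3672/3293 → advance +1; mR−mL=-8/37 → turn -1·90°
n=5: pose=(-6,-7,E); sL=5/9, sR=2/9; mL=7/9, mR=2/9; mL+mR=1 → advance +1; mR−mL=-5/9 → turn -1·90°
n=6: pose=(-5,-7,S); sL=40/137, sR=40/221; mL=14320/30277, mR=40/221; mL+mR=19800/30277 → advance +1; mR−mL=-40/137 → turn -1·90°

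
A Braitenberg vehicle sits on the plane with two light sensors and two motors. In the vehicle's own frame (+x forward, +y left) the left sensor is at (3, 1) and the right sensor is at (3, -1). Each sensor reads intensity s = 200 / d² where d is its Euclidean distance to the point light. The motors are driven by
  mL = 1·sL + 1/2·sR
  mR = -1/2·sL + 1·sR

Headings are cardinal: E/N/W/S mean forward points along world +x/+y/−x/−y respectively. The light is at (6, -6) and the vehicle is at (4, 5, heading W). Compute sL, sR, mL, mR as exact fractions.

8/5 200/169 1852/845 324/845

left sensor world pos  = (1, 4); dL² = 125
right sensor world pos = (1, 6); dR² = 169
sL = 200/125 = 8/5
sR = 200/169 = 200/169
mL = 1·sL + 1/2·sR = 1852/845
mR = -1/2·sL + 1·sR = 324/845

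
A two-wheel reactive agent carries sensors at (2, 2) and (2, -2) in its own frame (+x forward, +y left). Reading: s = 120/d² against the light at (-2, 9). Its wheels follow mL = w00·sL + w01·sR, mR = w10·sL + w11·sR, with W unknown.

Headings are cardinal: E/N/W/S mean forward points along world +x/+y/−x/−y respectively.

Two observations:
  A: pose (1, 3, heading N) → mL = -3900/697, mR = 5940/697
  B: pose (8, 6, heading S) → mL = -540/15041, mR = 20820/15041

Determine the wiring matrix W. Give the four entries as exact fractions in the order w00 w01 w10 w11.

obs A: pose=(1,3,N) → sL=120/17, sR=120/41, mL=-3900/697, mR=5940/697
obs B: pose=(8,6,S) → sL=120/169, sR=120/89, mL=-540/15041, mR=20820/15041
sensor matrix S = [[120/17, 120/41], [120/169, 120/89]]; det S = 77990400/10483577
solve [mL_A; mL_B] = S·[w00; w01] and [mR_A; mR_B] = S·[w10; w11]:
  w00 = -1, w01 = 1/2, w10 = 1, w11 = 1/2

-1 1/2 1 1/2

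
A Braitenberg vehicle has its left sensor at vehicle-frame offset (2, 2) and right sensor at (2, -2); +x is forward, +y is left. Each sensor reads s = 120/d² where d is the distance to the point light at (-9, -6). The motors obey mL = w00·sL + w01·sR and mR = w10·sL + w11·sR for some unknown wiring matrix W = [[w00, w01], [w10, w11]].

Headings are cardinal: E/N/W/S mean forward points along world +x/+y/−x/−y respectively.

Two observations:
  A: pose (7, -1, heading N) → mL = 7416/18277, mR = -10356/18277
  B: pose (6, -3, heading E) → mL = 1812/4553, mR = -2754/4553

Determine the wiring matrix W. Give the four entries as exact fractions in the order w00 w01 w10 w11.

1/2 1/2 -1/2 -1

obs A: pose=(7,-1,N) → sL=24/49, sR=120/373, mL=7416/18277, mR=-10356/18277
obs B: pose=(6,-3,E) → sL=60/157, sR=12/29, mL=1812/4553, mR=-2754/4553
sensor matrix S = [[24/49, 120/373], [60/157, 12/29]]; det S = 6634368/83215181
solve [mL_A; mL_B] = S·[w00; w01] and [mR_A; mR_B] = S·[w10; w11]:
  w00 = 1/2, w01 = 1/2, w10 = -1/2, w11 = -1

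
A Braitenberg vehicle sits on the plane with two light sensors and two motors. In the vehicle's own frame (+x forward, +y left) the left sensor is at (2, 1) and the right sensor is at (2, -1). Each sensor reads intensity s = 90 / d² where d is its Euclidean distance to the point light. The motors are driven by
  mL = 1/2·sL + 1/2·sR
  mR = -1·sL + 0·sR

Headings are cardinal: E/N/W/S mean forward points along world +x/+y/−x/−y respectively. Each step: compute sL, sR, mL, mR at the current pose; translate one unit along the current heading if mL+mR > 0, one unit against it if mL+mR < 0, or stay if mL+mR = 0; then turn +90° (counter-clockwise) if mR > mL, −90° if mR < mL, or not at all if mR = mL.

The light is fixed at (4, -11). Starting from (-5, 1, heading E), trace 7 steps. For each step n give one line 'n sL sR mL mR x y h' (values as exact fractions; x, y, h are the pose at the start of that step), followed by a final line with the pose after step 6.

n=0: pose=(-5,1,E); sL=45/109, sR=9/17; mL=873/1853, mR=-45/109; mL+mR=108/1853 → advance +1; mR−mL=-1638/1853 → turn -1·90°
n=1: pose=(-4,1,S); sL=90/149, sR=90/181; mL=14850/26969, mR=-90/149; mL+mR=-1440/26969 → advance -1; mR−mL=-31140/26969 → turn -1·90°
n=2: pose=(-4,2,W); sL=45/122, sR=45/148; mL=6075/18056, mR=-45/122; mL+mR=-585/18056 → advance -1; mR−mL=-12735/18056 → turn -1·90°
n=3: pose=(-3,2,N); sL=90/289, sR=10/29; mL=2750/8381, mR=-90/289; mL+mR=140/8381 → advance +1; mR−mL=-5360/8381 → turn -1·90°
n=4: pose=(-3,3,E); sL=9/25, sR=45/97; mL=999/2425, mR=-9/25; mL+mR=126/2425 → advance +1; mR−mL=-1872/2425 → turn -1·90°
n=5: pose=(-2,3,S); sL=90/169, sR=90/193; mL=16290/32617, mR=-90/169; mL+mR=-1080/32617 → advance -1; mR−mL=-33660/32617 → turn -1·90°
n=6: pose=(-2,4,W); sL=9/26, sR=9/32; mL=261/832, mR=-9/26; mL+mR=-27/832 → advance -1; mR−mL=-549/832 → turn -1·90°

0 45/109 9/17 873/1853 -45/109 -5 1 E
1 90/149 90/181 14850/26969 -90/149 -4 1 S
2 45/122 45/148 6075/18056 -45/122 -4 2 W
3 90/289 10/29 2750/8381 -90/289 -3 2 N
4 9/25 45/97 999/2425 -9/25 -3 3 E
5 90/169 90/193 16290/32617 -90/169 -2 3 S
6 9/26 9/32 261/832 -9/26 -2 4 W
final -1 4 N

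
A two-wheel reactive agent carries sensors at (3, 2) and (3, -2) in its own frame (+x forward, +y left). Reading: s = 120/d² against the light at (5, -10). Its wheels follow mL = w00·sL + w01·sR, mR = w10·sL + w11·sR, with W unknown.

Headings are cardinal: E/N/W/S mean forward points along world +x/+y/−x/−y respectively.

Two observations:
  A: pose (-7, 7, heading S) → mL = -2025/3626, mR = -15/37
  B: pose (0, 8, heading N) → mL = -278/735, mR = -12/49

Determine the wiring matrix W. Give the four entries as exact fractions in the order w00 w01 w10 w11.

-1 -1/2 -1 0

obs A: pose=(-7,7,S) → sL=15/37, sR=15/49, mL=-2025/3626, mR=-15/37
obs B: pose=(0,8,N) → sL=12/49, sR=4/15, mL=-278/735, mR=-12/49
sensor matrix S = [[15/37, 15/49], [12/49, 4/15]]; det S = 2944/88837
solve [mL_A; mL_B] = S·[w00; w01] and [mR_A; mR_B] = S·[w10; w11]:
  w00 = -1, w01 = -1/2, w10 = -1, w11 = 0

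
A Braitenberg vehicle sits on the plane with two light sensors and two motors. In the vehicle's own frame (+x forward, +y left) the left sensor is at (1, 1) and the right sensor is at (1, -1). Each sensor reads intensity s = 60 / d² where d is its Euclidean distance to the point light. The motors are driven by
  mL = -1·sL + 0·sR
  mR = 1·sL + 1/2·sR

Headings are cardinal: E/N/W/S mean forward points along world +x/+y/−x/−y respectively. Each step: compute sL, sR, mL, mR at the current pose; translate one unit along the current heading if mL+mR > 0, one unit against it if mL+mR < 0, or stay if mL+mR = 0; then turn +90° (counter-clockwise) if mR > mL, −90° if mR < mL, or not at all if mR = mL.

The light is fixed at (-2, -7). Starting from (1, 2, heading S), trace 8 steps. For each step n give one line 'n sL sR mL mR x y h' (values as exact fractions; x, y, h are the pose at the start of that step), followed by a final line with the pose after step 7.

n=0: pose=(1,2,S); sL=3/4, sR=15/17; mL=-3/4, mR=81/68; mL+mR=15/34 → advance +1; mR−mL=33/17 → turn +1·90°
n=1: pose=(1,1,E); sL=60/97, sR=12/13; mL=-60/97, mR=1362/1261; mL+mR=6/13 → advance +1; mR−mL=2142/1261 → turn +1·90°
n=2: pose=(2,1,N); sL=2/3, sR=30/53; mL=-2/3, mR=151/159; mL+mR=15/53 → advance +1; mR−mL=257/159 → turn +1·90°
n=3: pose=(2,2,W); sL=60/73, sR=60/109; mL=-60/73, mR=8730/7957; mL+mR=30/109 → advance +1; mR−mL=15270/7957 → turn +1·90°
n=4: pose=(1,2,S); sL=3/4, sR=15/17; mL=-3/4, mR=81/68; mL+mR=15/34 → advance +1; mR−mL=33/17 → turn +1·90°
n=5: pose=(1,1,E); sL=60/97, sR=12/13; mL=-60/97, mR=1362/1261; mL+mR=6/13 → advance +1; mR−mL=2142/1261 → turn +1·90°
n=6: pose=(2,1,N); sL=2/3, sR=30/53; mL=-2/3, mR=151/159; mL+mR=15/53 → advance +1; mR−mL=257/159 → turn +1·90°
n=7: pose=(2,2,W); sL=60/73, sR=60/109; mL=-60/73, mR=8730/7957; mL+mR=30/109 → advance +1; mR−mL=15270/7957 → turn +1·90°

0 3/4 15/17 -3/4 81/68 1 2 S
1 60/97 12/13 -60/97 1362/1261 1 1 E
2 2/3 30/53 -2/3 151/159 2 1 N
3 60/73 60/109 -60/73 8730/7957 2 2 W
4 3/4 15/17 -3/4 81/68 1 2 S
5 60/97 12/13 -60/97 1362/1261 1 1 E
6 2/3 30/53 -2/3 151/159 2 1 N
7 60/73 60/109 -60/73 8730/7957 2 2 W
final 1 2 S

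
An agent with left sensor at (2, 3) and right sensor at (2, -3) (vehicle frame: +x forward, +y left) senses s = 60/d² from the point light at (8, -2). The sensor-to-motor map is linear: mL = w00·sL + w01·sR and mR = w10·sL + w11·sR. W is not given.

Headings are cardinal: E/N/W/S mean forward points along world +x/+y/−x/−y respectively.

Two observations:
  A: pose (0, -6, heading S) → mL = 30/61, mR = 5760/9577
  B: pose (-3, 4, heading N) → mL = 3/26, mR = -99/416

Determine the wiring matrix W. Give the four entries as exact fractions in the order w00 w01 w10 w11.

1/2 0 1 -1

obs A: pose=(0,-6,S) → sL=60/61, sR=60/157, mL=30/61, mR=5760/9577
obs B: pose=(-3,4,N) → sL=3/13, sR=15/32, mL=3/26, mR=-99/416
sensor matrix S = [[60/61, 60/157], [3/13, 15/32]]; det S = 371385/996008
solve [mL_A; mL_B] = S·[w00; w01] and [mR_A; mR_B] = S·[w10; w11]:
  w00 = 1/2, w01 = 0, w10 = 1, w11 = -1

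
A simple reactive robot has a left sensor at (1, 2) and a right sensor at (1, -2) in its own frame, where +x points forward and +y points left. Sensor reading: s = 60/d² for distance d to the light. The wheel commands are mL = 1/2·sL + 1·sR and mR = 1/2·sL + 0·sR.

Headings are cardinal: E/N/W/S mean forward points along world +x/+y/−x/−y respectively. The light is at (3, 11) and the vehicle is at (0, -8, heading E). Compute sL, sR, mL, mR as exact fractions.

left sensor world pos  = (1, -6); dL² = 293
right sensor world pos = (1, -10); dR² = 445
sL = 60/293 = 60/293
sR = 60/445 = 12/89
mL = 1/2·sL + 1·sR = 6186/26077
mR = 1/2·sL + 0·sR = 30/293

60/293 12/89 6186/26077 30/293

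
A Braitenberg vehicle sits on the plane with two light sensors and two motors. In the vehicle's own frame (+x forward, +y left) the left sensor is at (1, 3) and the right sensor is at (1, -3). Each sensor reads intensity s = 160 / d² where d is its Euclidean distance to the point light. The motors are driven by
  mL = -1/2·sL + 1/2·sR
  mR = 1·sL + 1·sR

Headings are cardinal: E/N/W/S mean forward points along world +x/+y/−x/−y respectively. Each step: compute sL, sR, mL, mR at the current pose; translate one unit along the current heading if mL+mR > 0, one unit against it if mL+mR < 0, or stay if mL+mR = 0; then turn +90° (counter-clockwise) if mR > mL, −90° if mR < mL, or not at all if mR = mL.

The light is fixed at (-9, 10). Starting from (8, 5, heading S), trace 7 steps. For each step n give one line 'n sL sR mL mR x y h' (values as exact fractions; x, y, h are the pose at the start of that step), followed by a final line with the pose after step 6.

n=0: pose=(8,5,S); sL=40/109, sR=20/29; mL=510/3161, mR=3340/3161; mL+mR=3850/3161 → advance +1; mR−mL=2830/3161 → turn +1·90°
n=1: pose=(8,4,E); sL=160/333, sR=32/81; mL=-128/2997, mR=2624/2997; mL+mR=832/999 → advance +1; mR−mL=2752/2997 → turn +1·90°
n=2: pose=(9,4,N); sL=16/25, sR=80/233; mL=-864/5825, mR=5728/5825; mL+mR=4864/5825 → advance +1; mR−mL=6592/5825 → turn +1·90°
n=3: pose=(9,5,W); sL=160/353, sR=160/293; mL=4800/103429, mR=103360/103429; mL+mR=108160/103429 → advance +1; mR−mL=98560/103429 → turn +1·90°
n=4: pose=(8,5,S); sL=40/109, sR=20/29; mL=510/3161, mR=3340/3161; mL+mR=3850/3161 → advance +1; mR−mL=2830/3161 → turn +1·90°
n=5: pose=(8,4,E); sL=160/333, sR=32/81; mL=-128/2997, mR=2624/2997; mL+mR=832/999 → advance +1; mR−mL=2752/2997 → turn +1·90°
n=6: pose=(9,4,N); sL=16/25, sR=80/233; mL=-864/5825, mR=5728/5825; mL+mR=4864/5825 → advance +1; mR−mL=6592/5825 → turn +1·90°

0 40/109 20/29 510/3161 3340/3161 8 5 S
1 160/333 32/81 -128/2997 2624/2997 8 4 E
2 16/25 80/233 -864/5825 5728/5825 9 4 N
3 160/353 160/293 4800/103429 103360/103429 9 5 W
4 40/109 20/29 510/3161 3340/3161 8 5 S
5 160/333 32/81 -128/2997 2624/2997 8 4 E
6 16/25 80/233 -864/5825 5728/5825 9 4 N
final 9 5 W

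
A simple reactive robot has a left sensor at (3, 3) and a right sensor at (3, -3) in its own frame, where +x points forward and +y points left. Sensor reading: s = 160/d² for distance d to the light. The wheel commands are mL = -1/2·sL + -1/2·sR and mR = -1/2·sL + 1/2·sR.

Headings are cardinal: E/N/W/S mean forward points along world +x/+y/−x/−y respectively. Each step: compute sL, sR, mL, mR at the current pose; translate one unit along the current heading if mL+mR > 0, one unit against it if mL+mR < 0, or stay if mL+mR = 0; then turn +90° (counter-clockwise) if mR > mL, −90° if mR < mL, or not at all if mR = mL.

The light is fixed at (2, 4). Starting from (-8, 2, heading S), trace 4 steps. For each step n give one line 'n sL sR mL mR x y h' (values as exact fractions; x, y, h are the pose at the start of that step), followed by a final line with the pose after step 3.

n=0: pose=(-8,2,S); sL=80/37, sR=80/97; mL=-5360/3589, mR=-2400/3589; mL+mR=-80/37 → advance -1; mR−mL=80/97 → turn +1·90°
n=1: pose=(-8,3,E); sL=160/53, sR=32/13; mL=-1888/689, mR=-192/689; mL+mR=-160/53 → advance -1; mR−mL=32/13 → turn +1·90°
n=2: pose=(-9,3,N); sL=4/5, sR=40/17; mL=-134/85, mR=66/85; mL+mR=-4/5 → advance -1; mR−mL=40/17 → turn +1·90°
n=3: pose=(-9,2,W); sL=160/221, sR=160/197; mL=-33440/43537, mR=1920/43537; mL+mR=-160/221 → advance -1; mR−mL=160/197 → turn +1·90°

0 80/37 80/97 -5360/3589 -2400/3589 -8 2 S
1 160/53 32/13 -1888/689 -192/689 -8 3 E
2 4/5 40/17 -134/85 66/85 -9 3 N
3 160/221 160/197 -33440/43537 1920/43537 -9 2 W
final -8 2 S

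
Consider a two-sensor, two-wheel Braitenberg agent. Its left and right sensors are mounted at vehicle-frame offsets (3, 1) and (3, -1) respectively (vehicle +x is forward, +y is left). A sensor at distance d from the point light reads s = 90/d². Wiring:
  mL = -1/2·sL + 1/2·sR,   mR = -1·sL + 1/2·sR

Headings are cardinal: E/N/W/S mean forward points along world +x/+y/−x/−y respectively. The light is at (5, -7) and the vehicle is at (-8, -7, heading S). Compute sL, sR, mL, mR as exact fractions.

left sensor world pos  = (-7, -10); dL² = 153
right sensor world pos = (-9, -10); dR² = 205
sL = 90/153 = 10/17
sR = 90/205 = 18/41
mL = -1/2·sL + 1/2·sR = -52/697
mR = -1·sL + 1/2·sR = -257/697

10/17 18/41 -52/697 -257/697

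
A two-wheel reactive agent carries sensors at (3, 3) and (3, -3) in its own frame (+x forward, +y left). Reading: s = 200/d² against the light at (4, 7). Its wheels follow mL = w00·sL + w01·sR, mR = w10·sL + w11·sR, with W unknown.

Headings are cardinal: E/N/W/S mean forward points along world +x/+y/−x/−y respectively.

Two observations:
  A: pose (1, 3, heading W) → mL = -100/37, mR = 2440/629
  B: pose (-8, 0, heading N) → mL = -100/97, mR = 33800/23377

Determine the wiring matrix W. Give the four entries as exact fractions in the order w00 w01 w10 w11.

0 -1/2 1/2 1/2

obs A: pose=(1,3,W) → sL=40/17, sR=200/37, mL=-100/37, mR=2440/629
obs B: pose=(-8,0,N) → sL=200/241, sR=200/97, mL=-100/97, mR=33800/23377
sensor matrix S = [[40/17, 200/37], [200/241, 200/97]]; det S = 5376000/14704133
solve [mL_A; mL_B] = S·[w00; w01] and [mR_A; mR_B] = S·[w10; w11]:
  w00 = 0, w01 = -1/2, w10 = 1/2, w11 = 1/2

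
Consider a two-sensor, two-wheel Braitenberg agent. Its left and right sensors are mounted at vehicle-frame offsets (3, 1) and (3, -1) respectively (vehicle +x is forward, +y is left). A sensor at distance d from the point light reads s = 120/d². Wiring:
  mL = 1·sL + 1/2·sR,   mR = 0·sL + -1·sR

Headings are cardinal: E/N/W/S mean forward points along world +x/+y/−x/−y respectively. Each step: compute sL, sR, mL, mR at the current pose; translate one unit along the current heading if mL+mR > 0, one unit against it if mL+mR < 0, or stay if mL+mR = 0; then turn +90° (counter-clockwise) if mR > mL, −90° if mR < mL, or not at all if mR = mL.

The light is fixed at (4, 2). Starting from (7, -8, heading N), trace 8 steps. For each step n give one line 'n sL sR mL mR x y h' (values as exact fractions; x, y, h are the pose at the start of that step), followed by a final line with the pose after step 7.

n=0: pose=(7,-8,N); sL=120/53, sR=24/13; mL=2196/689, mR=-24/13; mL+mR=924/689 → advance +1; mR−mL=-3468/689 → turn -1·90°
n=1: pose=(7,-7,E); sL=6/5, sR=15/17; mL=279/170, mR=-15/17; mL+mR=129/170 → advance +1; mR−mL=-429/170 → turn -1·90°
n=2: pose=(8,-7,S); sL=120/169, sR=40/51; mL=9500/8619, mR=-40/51; mL+mR=2740/8619 → advance +1; mR−mL=-5420/2873 → turn -1·90°
n=3: pose=(8,-8,W); sL=60/61, sR=60/41; mL=4290/2501, mR=-60/41; mL+mR=630/2501 → advance +1; mR−mL=-7950/2501 → turn -1·90°
n=4: pose=(7,-8,N); sL=120/53, sR=24/13; mL=2196/689, mR=-24/13; mL+mR=924/689 → advance +1; mR−mL=-3468/689 → turn -1·90°
n=5: pose=(7,-7,E); sL=6/5, sR=15/17; mL=279/170, mR=-15/17; mL+mR=129/170 → advance +1; mR−mL=-429/170 → turn -1·90°
n=6: pose=(8,-7,S); sL=120/169, sR=40/51; mL=9500/8619, mR=-40/51; mL+mR=2740/8619 → advance +1; mR−mL=-5420/2873 → turn -1·90°
n=7: pose=(8,-8,W); sL=60/61, sR=60/41; mL=4290/2501, mR=-60/41; mL+mR=630/2501 → advance +1; mR−mL=-7950/2501 → turn -1·90°

0 120/53 24/13 2196/689 -24/13 7 -8 N
1 6/5 15/17 279/170 -15/17 7 -7 E
2 120/169 40/51 9500/8619 -40/51 8 -7 S
3 60/61 60/41 4290/2501 -60/41 8 -8 W
4 120/53 24/13 2196/689 -24/13 7 -8 N
5 6/5 15/17 279/170 -15/17 7 -7 E
6 120/169 40/51 9500/8619 -40/51 8 -7 S
7 60/61 60/41 4290/2501 -60/41 8 -8 W
final 7 -8 N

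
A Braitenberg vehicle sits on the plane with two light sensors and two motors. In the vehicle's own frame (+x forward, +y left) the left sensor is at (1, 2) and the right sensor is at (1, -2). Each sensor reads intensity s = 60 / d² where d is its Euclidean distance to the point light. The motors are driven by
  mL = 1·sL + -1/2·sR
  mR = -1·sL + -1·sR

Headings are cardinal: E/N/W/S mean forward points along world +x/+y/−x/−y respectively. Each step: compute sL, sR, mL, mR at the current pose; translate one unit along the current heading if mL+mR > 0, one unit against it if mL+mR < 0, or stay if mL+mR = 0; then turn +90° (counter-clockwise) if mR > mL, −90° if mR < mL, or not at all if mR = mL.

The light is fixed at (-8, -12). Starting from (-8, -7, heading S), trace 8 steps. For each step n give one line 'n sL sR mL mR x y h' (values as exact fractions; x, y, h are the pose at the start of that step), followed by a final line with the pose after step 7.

0 3 3 3/2 -6 -8 -7 S
1 60/17 12/13 678/221 -984/221 -8 -6 W
2 6/5 30/29 99/145 -324/145 -7 -6 N
3 60/53 60/13 -810/689 -3960/689 -7 -7 E
4 3 3 3/2 -6 -8 -7 S
5 60/17 12/13 678/221 -984/221 -8 -6 W
6 6/5 30/29 99/145 -324/145 -7 -6 N
7 60/53 60/13 -810/689 -3960/689 -7 -7 E
final -8 -7 S

n=0: pose=(-8,-7,S); sL=3, sR=3; mL=3/2, mR=-6; mL+mR=-9/2 → advance -1; mR−mL=-15/2 → turn -1·90°
n=1: pose=(-8,-6,W); sL=60/17, sR=12/13; mL=678/221, mR=-984/221; mL+mR=-18/13 → advance -1; mR−mL=-1662/221 → turn -1·90°
n=2: pose=(-7,-6,N); sL=6/5, sR=30/29; mL=99/145, mR=-324/145; mL+mR=-45/29 → advance -1; mR−mL=-423/145 → turn -1·90°
n=3: pose=(-7,-7,E); sL=60/53, sR=60/13; mL=-810/689, mR=-3960/689; mL+mR=-90/13 → advance -1; mR−mL=-3150/689 → turn -1·90°
n=4: pose=(-8,-7,S); sL=3, sR=3; mL=3/2, mR=-6; mL+mR=-9/2 → advance -1; mR−mL=-15/2 → turn -1·90°
n=5: pose=(-8,-6,W); sL=60/17, sR=12/13; mL=678/221, mR=-984/221; mL+mR=-18/13 → advance -1; mR−mL=-1662/221 → turn -1·90°
n=6: pose=(-7,-6,N); sL=6/5, sR=30/29; mL=99/145, mR=-324/145; mL+mR=-45/29 → advance -1; mR−mL=-423/145 → turn -1·90°
n=7: pose=(-7,-7,E); sL=60/53, sR=60/13; mL=-810/689, mR=-3960/689; mL+mR=-90/13 → advance -1; mR−mL=-3150/689 → turn -1·90°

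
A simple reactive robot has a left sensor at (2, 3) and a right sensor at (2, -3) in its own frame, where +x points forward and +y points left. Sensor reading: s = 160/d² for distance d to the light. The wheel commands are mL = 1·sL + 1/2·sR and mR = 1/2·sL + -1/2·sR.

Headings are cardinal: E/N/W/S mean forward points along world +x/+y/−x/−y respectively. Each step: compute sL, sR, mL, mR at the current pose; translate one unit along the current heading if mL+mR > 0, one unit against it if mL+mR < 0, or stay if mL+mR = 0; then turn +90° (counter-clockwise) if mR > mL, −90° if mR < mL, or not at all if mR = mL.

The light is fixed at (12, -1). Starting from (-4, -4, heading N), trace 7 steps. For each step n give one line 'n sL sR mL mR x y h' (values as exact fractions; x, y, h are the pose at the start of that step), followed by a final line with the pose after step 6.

0 80/181 16/17 2808/3077 -768/3077 -4 -4 N
1 160/197 160/221 51120/43537 1920/43537 -4 -3 E
2 1 8/17 21/17 9/34 -3 -3 S
3 32/65 160/289 14448/18785 -576/18785 -3 -4 W
4 80/181 16/17 2808/3077 -768/3077 -4 -4 N
5 160/197 160/221 51120/43537 1920/43537 -4 -3 E
6 1 8/17 21/17 9/34 -3 -3 S
final -3 -4 W

n=0: pose=(-4,-4,N); sL=80/181, sR=16/17; mL=2808/3077, mR=-768/3077; mL+mR=120/181 → advance +1; mR−mL=-3576/3077 → turn -1·90°
n=1: pose=(-4,-3,E); sL=160/197, sR=160/221; mL=51120/43537, mR=1920/43537; mL+mR=240/197 → advance +1; mR−mL=-49200/43537 → turn -1·90°
n=2: pose=(-3,-3,S); sL=1, sR=8/17; mL=21/17, mR=9/34; mL+mR=3/2 → advance +1; mR−mL=-33/34 → turn -1·90°
n=3: pose=(-3,-4,W); sL=32/65, sR=160/289; mL=14448/18785, mR=-576/18785; mL+mR=48/65 → advance +1; mR−mL=-15024/18785 → turn -1·90°
n=4: pose=(-4,-4,N); sL=80/181, sR=16/17; mL=2808/3077, mR=-768/3077; mL+mR=120/181 → advance +1; mR−mL=-3576/3077 → turn -1·90°
n=5: pose=(-4,-3,E); sL=160/197, sR=160/221; mL=51120/43537, mR=1920/43537; mL+mR=240/197 → advance +1; mR−mL=-49200/43537 → turn -1·90°
n=6: pose=(-3,-3,S); sL=1, sR=8/17; mL=21/17, mR=9/34; mL+mR=3/2 → advance +1; mR−mL=-33/34 → turn -1·90°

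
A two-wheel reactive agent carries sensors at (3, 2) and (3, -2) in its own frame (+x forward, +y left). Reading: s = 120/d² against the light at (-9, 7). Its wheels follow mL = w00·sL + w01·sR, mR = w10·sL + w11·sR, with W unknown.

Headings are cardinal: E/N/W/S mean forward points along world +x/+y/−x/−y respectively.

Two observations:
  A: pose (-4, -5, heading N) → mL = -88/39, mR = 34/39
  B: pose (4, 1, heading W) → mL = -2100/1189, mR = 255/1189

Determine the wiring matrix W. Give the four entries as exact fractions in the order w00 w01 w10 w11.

obs A: pose=(-4,-5,N) → sL=4/3, sR=12/13, mL=-88/39, mR=34/39
obs B: pose=(4,1,W) → sL=30/41, sR=30/29, mL=-2100/1189, mR=255/1189
sensor matrix S = [[4/3, 12/13], [30/41, 30/29]]; det S = 10880/15457
solve [mL_A; mL_B] = S·[w00; w01] and [mR_A; mR_B] = S·[w10; w11]:
  w00 = -1, w01 = -1, w10 = 1, w11 = -1/2

-1 -1 1 -1/2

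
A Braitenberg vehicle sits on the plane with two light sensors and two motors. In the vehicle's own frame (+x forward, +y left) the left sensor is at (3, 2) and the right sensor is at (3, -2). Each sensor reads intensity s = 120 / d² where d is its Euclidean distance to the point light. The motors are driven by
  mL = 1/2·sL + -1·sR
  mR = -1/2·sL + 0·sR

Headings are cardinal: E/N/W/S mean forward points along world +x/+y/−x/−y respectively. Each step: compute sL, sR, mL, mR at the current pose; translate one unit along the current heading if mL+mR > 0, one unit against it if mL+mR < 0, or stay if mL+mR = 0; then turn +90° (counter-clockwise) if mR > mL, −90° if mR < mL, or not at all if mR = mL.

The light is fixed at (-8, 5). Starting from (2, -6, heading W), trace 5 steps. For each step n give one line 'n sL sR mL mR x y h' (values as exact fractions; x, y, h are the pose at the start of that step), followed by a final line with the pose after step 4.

0 60/109 12/13 -918/1417 -30/109 2 -6 W
1 24/73 120/277 -5436/20221 -12/73 3 -6 S
2 6/13 6/17 -27/221 -3/13 3 -5 E
3 120/313 120/233 -23580/72929 -60/313 2 -5 S
4 60/109 12/29 -438/3161 -30/109 2 -4 E
final 1 -4 S

n=0: pose=(2,-6,W); sL=60/109, sR=12/13; mL=-918/1417, mR=-30/109; mL+mR=-12/13 → advance -1; mR−mL=528/1417 → turn +1·90°
n=1: pose=(3,-6,S); sL=24/73, sR=120/277; mL=-5436/20221, mR=-12/73; mL+mR=-120/277 → advance -1; mR−mL=2112/20221 → turn +1·90°
n=2: pose=(3,-5,E); sL=6/13, sR=6/17; mL=-27/221, mR=-3/13; mL+mR=-6/17 → advance -1; mR−mL=-24/221 → turn -1·90°
n=3: pose=(2,-5,S); sL=120/313, sR=120/233; mL=-23580/72929, mR=-60/313; mL+mR=-120/233 → advance -1; mR−mL=9600/72929 → turn +1·90°
n=4: pose=(2,-4,E); sL=60/109, sR=12/29; mL=-438/3161, mR=-30/109; mL+mR=-12/29 → advance -1; mR−mL=-432/3161 → turn -1·90°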